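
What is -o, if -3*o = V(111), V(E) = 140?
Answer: 140/3 ≈ 46.667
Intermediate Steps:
o = -140/3 (o = -⅓*140 = -140/3 ≈ -46.667)
-o = -1*(-140/3) = 140/3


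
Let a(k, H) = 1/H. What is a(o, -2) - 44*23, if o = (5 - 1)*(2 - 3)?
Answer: -2025/2 ≈ -1012.5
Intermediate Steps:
o = -4 (o = 4*(-1) = -4)
a(o, -2) - 44*23 = 1/(-2) - 44*23 = -½ - 1012 = -2025/2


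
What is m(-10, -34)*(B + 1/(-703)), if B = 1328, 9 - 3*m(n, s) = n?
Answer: 933583/111 ≈ 8410.7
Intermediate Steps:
m(n, s) = 3 - n/3
m(-10, -34)*(B + 1/(-703)) = (3 - ⅓*(-10))*(1328 + 1/(-703)) = (3 + 10/3)*(1328 - 1/703) = (19/3)*(933583/703) = 933583/111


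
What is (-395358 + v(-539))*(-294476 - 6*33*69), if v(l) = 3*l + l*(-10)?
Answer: 120662218730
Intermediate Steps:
v(l) = -7*l (v(l) = 3*l - 10*l = -7*l)
(-395358 + v(-539))*(-294476 - 6*33*69) = (-395358 - 7*(-539))*(-294476 - 6*33*69) = (-395358 + 3773)*(-294476 - 198*69) = -391585*(-294476 - 13662) = -391585*(-308138) = 120662218730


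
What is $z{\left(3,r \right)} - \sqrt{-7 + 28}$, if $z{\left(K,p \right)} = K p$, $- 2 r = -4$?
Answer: $6 - \sqrt{21} \approx 1.4174$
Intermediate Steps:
$r = 2$ ($r = \left(- \frac{1}{2}\right) \left(-4\right) = 2$)
$z{\left(3,r \right)} - \sqrt{-7 + 28} = 3 \cdot 2 - \sqrt{-7 + 28} = 6 - \sqrt{21}$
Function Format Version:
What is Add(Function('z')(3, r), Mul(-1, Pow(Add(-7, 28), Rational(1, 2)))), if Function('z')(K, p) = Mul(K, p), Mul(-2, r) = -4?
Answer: Add(6, Mul(-1, Pow(21, Rational(1, 2)))) ≈ 1.4174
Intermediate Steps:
r = 2 (r = Mul(Rational(-1, 2), -4) = 2)
Add(Function('z')(3, r), Mul(-1, Pow(Add(-7, 28), Rational(1, 2)))) = Add(Mul(3, 2), Mul(-1, Pow(Add(-7, 28), Rational(1, 2)))) = Add(6, Mul(-1, Pow(21, Rational(1, 2))))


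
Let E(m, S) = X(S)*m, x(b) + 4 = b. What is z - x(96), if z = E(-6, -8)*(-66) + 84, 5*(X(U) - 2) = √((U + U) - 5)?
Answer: 784 + 396*I*√21/5 ≈ 784.0 + 362.94*I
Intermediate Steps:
x(b) = -4 + b
X(U) = 2 + √(-5 + 2*U)/5 (X(U) = 2 + √((U + U) - 5)/5 = 2 + √(2*U - 5)/5 = 2 + √(-5 + 2*U)/5)
E(m, S) = m*(2 + √(-5 + 2*S)/5) (E(m, S) = (2 + √(-5 + 2*S)/5)*m = m*(2 + √(-5 + 2*S)/5))
z = 876 + 396*I*√21/5 (z = ((⅕)*(-6)*(10 + √(-5 + 2*(-8))))*(-66) + 84 = ((⅕)*(-6)*(10 + √(-5 - 16)))*(-66) + 84 = ((⅕)*(-6)*(10 + √(-21)))*(-66) + 84 = ((⅕)*(-6)*(10 + I*√21))*(-66) + 84 = (-12 - 6*I*√21/5)*(-66) + 84 = (792 + 396*I*√21/5) + 84 = 876 + 396*I*√21/5 ≈ 876.0 + 362.94*I)
z - x(96) = (876 + 396*I*√21/5) - (-4 + 96) = (876 + 396*I*√21/5) - 1*92 = (876 + 396*I*√21/5) - 92 = 784 + 396*I*√21/5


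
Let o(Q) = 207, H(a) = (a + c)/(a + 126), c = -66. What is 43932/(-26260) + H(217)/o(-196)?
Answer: -778812668/466121565 ≈ -1.6708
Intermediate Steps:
H(a) = (-66 + a)/(126 + a) (H(a) = (a - 66)/(a + 126) = (-66 + a)/(126 + a))
43932/(-26260) + H(217)/o(-196) = 43932/(-26260) + ((-66 + 217)/(126 + 217))/207 = 43932*(-1/26260) + (151/343)*(1/207) = -10983/6565 + ((1/343)*151)*(1/207) = -10983/6565 + (151/343)*(1/207) = -10983/6565 + 151/71001 = -778812668/466121565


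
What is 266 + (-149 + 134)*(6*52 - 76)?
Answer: -3274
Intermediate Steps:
266 + (-149 + 134)*(6*52 - 76) = 266 - 15*(312 - 76) = 266 - 15*236 = 266 - 3540 = -3274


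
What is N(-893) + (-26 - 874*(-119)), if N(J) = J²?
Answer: 901429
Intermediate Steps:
N(-893) + (-26 - 874*(-119)) = (-893)² + (-26 - 874*(-119)) = 797449 + (-26 + 104006) = 797449 + 103980 = 901429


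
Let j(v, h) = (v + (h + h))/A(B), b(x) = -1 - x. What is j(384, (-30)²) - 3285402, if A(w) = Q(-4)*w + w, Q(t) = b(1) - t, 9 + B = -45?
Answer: -88706218/27 ≈ -3.2854e+6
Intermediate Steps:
B = -54 (B = -9 - 45 = -54)
Q(t) = -2 - t (Q(t) = (-1 - 1*1) - t = (-1 - 1) - t = -2 - t)
A(w) = 3*w (A(w) = (-2 - 1*(-4))*w + w = (-2 + 4)*w + w = 2*w + w = 3*w)
j(v, h) = -h/81 - v/162 (j(v, h) = (v + (h + h))/((3*(-54))) = (v + 2*h)/(-162) = (v + 2*h)*(-1/162) = -h/81 - v/162)
j(384, (-30)²) - 3285402 = (-1/81*(-30)² - 1/162*384) - 3285402 = (-1/81*900 - 64/27) - 3285402 = (-100/9 - 64/27) - 3285402 = -364/27 - 3285402 = -88706218/27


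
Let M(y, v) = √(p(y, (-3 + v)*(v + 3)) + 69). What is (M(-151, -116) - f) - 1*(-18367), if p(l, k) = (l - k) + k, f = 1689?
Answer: 16678 + I*√82 ≈ 16678.0 + 9.0554*I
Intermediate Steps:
p(l, k) = l
M(y, v) = √(69 + y) (M(y, v) = √(y + 69) = √(69 + y))
(M(-151, -116) - f) - 1*(-18367) = (√(69 - 151) - 1*1689) - 1*(-18367) = (√(-82) - 1689) + 18367 = (I*√82 - 1689) + 18367 = (-1689 + I*√82) + 18367 = 16678 + I*√82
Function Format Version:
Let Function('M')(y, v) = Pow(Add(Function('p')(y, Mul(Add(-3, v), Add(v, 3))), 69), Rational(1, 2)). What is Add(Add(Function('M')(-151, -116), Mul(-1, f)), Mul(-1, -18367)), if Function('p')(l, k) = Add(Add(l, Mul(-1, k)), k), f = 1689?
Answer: Add(16678, Mul(I, Pow(82, Rational(1, 2)))) ≈ Add(16678., Mul(9.0554, I))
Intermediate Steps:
Function('p')(l, k) = l
Function('M')(y, v) = Pow(Add(69, y), Rational(1, 2)) (Function('M')(y, v) = Pow(Add(y, 69), Rational(1, 2)) = Pow(Add(69, y), Rational(1, 2)))
Add(Add(Function('M')(-151, -116), Mul(-1, f)), Mul(-1, -18367)) = Add(Add(Pow(Add(69, -151), Rational(1, 2)), Mul(-1, 1689)), Mul(-1, -18367)) = Add(Add(Pow(-82, Rational(1, 2)), -1689), 18367) = Add(Add(Mul(I, Pow(82, Rational(1, 2))), -1689), 18367) = Add(Add(-1689, Mul(I, Pow(82, Rational(1, 2)))), 18367) = Add(16678, Mul(I, Pow(82, Rational(1, 2))))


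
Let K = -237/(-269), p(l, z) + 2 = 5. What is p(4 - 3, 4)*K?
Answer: 711/269 ≈ 2.6431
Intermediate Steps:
p(l, z) = 3 (p(l, z) = -2 + 5 = 3)
K = 237/269 (K = -237*(-1/269) = 237/269 ≈ 0.88104)
p(4 - 3, 4)*K = 3*(237/269) = 711/269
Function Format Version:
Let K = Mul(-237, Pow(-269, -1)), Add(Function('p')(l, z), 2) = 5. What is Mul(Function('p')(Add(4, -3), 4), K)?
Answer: Rational(711, 269) ≈ 2.6431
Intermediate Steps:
Function('p')(l, z) = 3 (Function('p')(l, z) = Add(-2, 5) = 3)
K = Rational(237, 269) (K = Mul(-237, Rational(-1, 269)) = Rational(237, 269) ≈ 0.88104)
Mul(Function('p')(Add(4, -3), 4), K) = Mul(3, Rational(237, 269)) = Rational(711, 269)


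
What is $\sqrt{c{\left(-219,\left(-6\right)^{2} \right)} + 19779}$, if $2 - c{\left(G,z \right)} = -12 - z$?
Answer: $\sqrt{19829} \approx 140.82$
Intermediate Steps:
$c{\left(G,z \right)} = 14 + z$ ($c{\left(G,z \right)} = 2 - \left(-12 - z\right) = 2 + \left(12 + z\right) = 14 + z$)
$\sqrt{c{\left(-219,\left(-6\right)^{2} \right)} + 19779} = \sqrt{\left(14 + \left(-6\right)^{2}\right) + 19779} = \sqrt{\left(14 + 36\right) + 19779} = \sqrt{50 + 19779} = \sqrt{19829}$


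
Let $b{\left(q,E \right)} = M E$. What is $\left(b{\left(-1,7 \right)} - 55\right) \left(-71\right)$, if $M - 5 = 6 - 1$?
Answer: $-1065$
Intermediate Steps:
$M = 10$ ($M = 5 + \left(6 - 1\right) = 5 + 5 = 10$)
$b{\left(q,E \right)} = 10 E$
$\left(b{\left(-1,7 \right)} - 55\right) \left(-71\right) = \left(10 \cdot 7 - 55\right) \left(-71\right) = \left(70 - 55\right) \left(-71\right) = 15 \left(-71\right) = -1065$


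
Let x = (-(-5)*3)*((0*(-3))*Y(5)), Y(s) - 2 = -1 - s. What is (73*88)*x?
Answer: 0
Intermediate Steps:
Y(s) = 1 - s (Y(s) = 2 + (-1 - s) = 1 - s)
x = 0 (x = (-(-5)*3)*((0*(-3))*(1 - 1*5)) = (-1*(-15))*(0*(1 - 5)) = 15*(0*(-4)) = 15*0 = 0)
(73*88)*x = (73*88)*0 = 6424*0 = 0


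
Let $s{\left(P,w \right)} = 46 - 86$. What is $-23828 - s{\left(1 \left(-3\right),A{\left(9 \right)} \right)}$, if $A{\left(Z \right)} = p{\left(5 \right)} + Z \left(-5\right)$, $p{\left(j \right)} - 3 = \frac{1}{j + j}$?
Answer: $-23788$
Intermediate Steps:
$p{\left(j \right)} = 3 + \frac{1}{2 j}$ ($p{\left(j \right)} = 3 + \frac{1}{j + j} = 3 + \frac{1}{2 j}$)
$A{\left(Z \right)} = \frac{31}{10} - 5 Z$ ($A{\left(Z \right)} = \left(3 + \frac{1}{2 \cdot 5}\right) + Z \left(-5\right) = \left(3 + \frac{1}{2} \cdot \frac{1}{5}\right) - 5 Z = \left(3 + \frac{1}{10}\right) - 5 Z = \frac{31}{10} - 5 Z$)
$s{\left(P,w \right)} = -40$
$-23828 - s{\left(1 \left(-3\right),A{\left(9 \right)} \right)} = -23828 - -40 = -23828 + 40 = -23788$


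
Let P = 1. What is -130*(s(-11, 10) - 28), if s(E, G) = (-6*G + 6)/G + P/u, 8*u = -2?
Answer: 4862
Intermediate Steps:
u = -¼ (u = (⅛)*(-2) = -¼ ≈ -0.25000)
s(E, G) = -4 + (6 - 6*G)/G (s(E, G) = (-6*G + 6)/G + 1/(-¼) = (6 - 6*G)/G + 1*(-4) = (6 - 6*G)/G - 4 = -4 + (6 - 6*G)/G)
-130*(s(-11, 10) - 28) = -130*((-10 + 6/10) - 28) = -130*((-10 + 6*(⅒)) - 28) = -130*((-10 + ⅗) - 28) = -130*(-47/5 - 28) = -130*(-187/5) = 4862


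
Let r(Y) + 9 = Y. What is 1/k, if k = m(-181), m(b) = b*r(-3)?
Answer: 1/2172 ≈ 0.00046040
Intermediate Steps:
r(Y) = -9 + Y
m(b) = -12*b (m(b) = b*(-9 - 3) = b*(-12) = -12*b)
k = 2172 (k = -12*(-181) = 2172)
1/k = 1/2172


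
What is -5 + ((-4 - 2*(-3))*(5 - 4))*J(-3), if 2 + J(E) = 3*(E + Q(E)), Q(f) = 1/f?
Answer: -29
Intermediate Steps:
Q(f) = 1/f
J(E) = -2 + 3*E + 3/E (J(E) = -2 + 3*(E + 1/E) = -2 + (3*E + 3/E) = -2 + 3*E + 3/E)
-5 + ((-4 - 2*(-3))*(5 - 4))*J(-3) = -5 + ((-4 - 2*(-3))*(5 - 4))*(-2 + 3*(-3) + 3/(-3)) = -5 + ((-4 + 6)*1)*(-2 - 9 + 3*(-1/3)) = -5 + (2*1)*(-2 - 9 - 1) = -5 + 2*(-12) = -5 - 24 = -29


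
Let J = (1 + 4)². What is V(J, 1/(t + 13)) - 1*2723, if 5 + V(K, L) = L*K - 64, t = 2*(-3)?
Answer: -19519/7 ≈ -2788.4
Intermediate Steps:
J = 25 (J = 5² = 25)
t = -6
V(K, L) = -69 + K*L (V(K, L) = -5 + (L*K - 64) = -5 + (K*L - 64) = -5 + (-64 + K*L) = -69 + K*L)
V(J, 1/(t + 13)) - 1*2723 = (-69 + 25/(-6 + 13)) - 1*2723 = (-69 + 25/7) - 2723 = -458/7 - 2723 = -19519/7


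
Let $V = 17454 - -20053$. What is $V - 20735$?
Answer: $16772$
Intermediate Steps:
$V = 37507$ ($V = 17454 + 20053 = 37507$)
$V - 20735 = 37507 - 20735 = 16772$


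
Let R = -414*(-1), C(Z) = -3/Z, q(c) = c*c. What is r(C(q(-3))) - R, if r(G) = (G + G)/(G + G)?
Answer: -413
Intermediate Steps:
q(c) = c**2
r(G) = 1 (r(G) = (2*G)/((2*G)) = (2*G)*(1/(2*G)) = 1)
R = 414
r(C(q(-3))) - R = 1 - 1*414 = 1 - 414 = -413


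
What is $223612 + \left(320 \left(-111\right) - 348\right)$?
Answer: $187744$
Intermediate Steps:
$223612 + \left(320 \left(-111\right) - 348\right) = 223612 - 35868 = 187744$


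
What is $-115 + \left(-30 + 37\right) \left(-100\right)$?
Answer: $-815$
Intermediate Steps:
$-115 + \left(-30 + 37\right) \left(-100\right) = -115 + 7 \left(-100\right) = -115 - 700 = -815$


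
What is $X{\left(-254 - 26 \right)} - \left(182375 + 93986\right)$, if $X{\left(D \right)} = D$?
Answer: $-276641$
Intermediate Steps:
$X{\left(-254 - 26 \right)} - \left(182375 + 93986\right) = \left(-254 - 26\right) - \left(182375 + 93986\right) = -280 - 276361 = -276641$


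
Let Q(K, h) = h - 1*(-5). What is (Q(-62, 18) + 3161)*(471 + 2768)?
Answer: 10312976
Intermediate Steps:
Q(K, h) = 5 + h (Q(K, h) = h + 5 = 5 + h)
(Q(-62, 18) + 3161)*(471 + 2768) = ((5 + 18) + 3161)*(471 + 2768) = (23 + 3161)*3239 = 3184*3239 = 10312976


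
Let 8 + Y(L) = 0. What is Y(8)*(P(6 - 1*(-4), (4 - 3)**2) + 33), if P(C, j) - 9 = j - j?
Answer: -336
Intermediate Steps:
Y(L) = -8 (Y(L) = -8 + 0 = -8)
P(C, j) = 9 (P(C, j) = 9 + (j - j) = 9 + 0 = 9)
Y(8)*(P(6 - 1*(-4), (4 - 3)**2) + 33) = -8*(9 + 33) = -8*42 = -336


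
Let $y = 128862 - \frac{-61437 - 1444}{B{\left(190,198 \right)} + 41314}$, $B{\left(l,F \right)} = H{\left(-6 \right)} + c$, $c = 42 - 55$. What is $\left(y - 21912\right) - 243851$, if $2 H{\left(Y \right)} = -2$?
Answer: $- \frac{807706917}{5900} \approx -1.369 \cdot 10^{5}$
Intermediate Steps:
$H{\left(Y \right)} = -1$ ($H{\left(Y \right)} = \frac{1}{2} \left(-2\right) = -1$)
$c = -13$
$B{\left(l,F \right)} = -14$ ($B{\left(l,F \right)} = -1 - 13 = -14$)
$y = \frac{760294783}{5900}$ ($y = 128862 - \frac{-61437 - 1444}{-14 + 41314} = 128862 - - \frac{62881}{41300} = 128862 - \left(-62881\right) \frac{1}{41300} = 128862 - - \frac{8983}{5900} = 128862 + \frac{8983}{5900} = \frac{760294783}{5900} \approx 1.2886 \cdot 10^{5}$)
$\left(y - 21912\right) - 243851 = \left(\frac{760294783}{5900} - 21912\right) - 243851 = \frac{631013983}{5900} - 243851 = - \frac{807706917}{5900}$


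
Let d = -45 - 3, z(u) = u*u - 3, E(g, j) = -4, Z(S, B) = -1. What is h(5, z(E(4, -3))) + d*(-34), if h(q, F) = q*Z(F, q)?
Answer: 1627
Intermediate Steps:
z(u) = -3 + u² (z(u) = u² - 3 = -3 + u²)
h(q, F) = -q (h(q, F) = q*(-1) = -q)
d = -48
h(5, z(E(4, -3))) + d*(-34) = -1*5 - 48*(-34) = -5 + 1632 = 1627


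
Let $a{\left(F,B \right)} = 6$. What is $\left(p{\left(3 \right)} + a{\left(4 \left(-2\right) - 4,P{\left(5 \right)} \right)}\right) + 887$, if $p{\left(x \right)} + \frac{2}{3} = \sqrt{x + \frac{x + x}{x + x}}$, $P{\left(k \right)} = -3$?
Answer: $\frac{2683}{3} \approx 894.33$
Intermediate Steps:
$p{\left(x \right)} = - \frac{2}{3} + \sqrt{1 + x}$ ($p{\left(x \right)} = - \frac{2}{3} + \sqrt{x + \frac{x + x}{x + x}} = - \frac{2}{3} + \sqrt{x + \frac{2 x}{2 x}} = - \frac{2}{3} + \sqrt{x + 2 x \frac{1}{2 x}} = - \frac{2}{3} + \sqrt{x + 1} = - \frac{2}{3} + \sqrt{1 + x}$)
$\left(p{\left(3 \right)} + a{\left(4 \left(-2\right) - 4,P{\left(5 \right)} \right)}\right) + 887 = \left(\left(- \frac{2}{3} + \sqrt{1 + 3}\right) + 6\right) + 887 = \left(\left(- \frac{2}{3} + \sqrt{4}\right) + 6\right) + 887 = \left(\left(- \frac{2}{3} + 2\right) + 6\right) + 887 = \left(\frac{4}{3} + 6\right) + 887 = \frac{22}{3} + 887 = \frac{2683}{3}$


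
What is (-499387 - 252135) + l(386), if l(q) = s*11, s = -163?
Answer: -753315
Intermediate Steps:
l(q) = -1793 (l(q) = -163*11 = -1793)
(-499387 - 252135) + l(386) = (-499387 - 252135) - 1793 = -751522 - 1793 = -753315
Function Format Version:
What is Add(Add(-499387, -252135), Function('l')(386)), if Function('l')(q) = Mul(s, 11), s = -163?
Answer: -753315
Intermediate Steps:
Function('l')(q) = -1793 (Function('l')(q) = Mul(-163, 11) = -1793)
Add(Add(-499387, -252135), Function('l')(386)) = Add(Add(-499387, -252135), -1793) = Add(-751522, -1793) = -753315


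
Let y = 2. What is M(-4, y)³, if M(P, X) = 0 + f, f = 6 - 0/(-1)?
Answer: 216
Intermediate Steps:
f = 6 (f = 6 - 0*(-1) = 6 - 1*0 = 6 + 0 = 6)
M(P, X) = 6 (M(P, X) = 0 + 6 = 6)
M(-4, y)³ = 6³ = 216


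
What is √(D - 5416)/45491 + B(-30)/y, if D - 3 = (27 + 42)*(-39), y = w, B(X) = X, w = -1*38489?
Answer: 30/38489 + 2*I*√2026/45491 ≈ 0.00077944 + 0.0019789*I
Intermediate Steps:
w = -38489
y = -38489
D = -2688 (D = 3 + (27 + 42)*(-39) = 3 + 69*(-39) = 3 - 2691 = -2688)
√(D - 5416)/45491 + B(-30)/y = √(-2688 - 5416)/45491 - 30/(-38489) = √(-8104)*(1/45491) - 30*(-1/38489) = (2*I*√2026)*(1/45491) + 30/38489 = 2*I*√2026/45491 + 30/38489 = 30/38489 + 2*I*√2026/45491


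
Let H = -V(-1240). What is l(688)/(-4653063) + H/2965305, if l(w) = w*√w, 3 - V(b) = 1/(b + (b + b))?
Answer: -11161/11030934600 - 2752*√43/4653063 ≈ -0.0038793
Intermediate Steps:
V(b) = 3 - 1/(3*b) (V(b) = 3 - 1/(b + (b + b)) = 3 - 1/(b + 2*b) = 3 - 1/(3*b))
l(w) = w^(3/2)
H = -11161/3720 (H = -(3 - ⅓/(-1240)) = -(3 - ⅓*(-1/1240)) = -(3 + 1/3720) = -1*11161/3720 = -11161/3720 ≈ -3.0003)
l(688)/(-4653063) + H/2965305 = 688^(3/2)/(-4653063) - 11161/3720/2965305 = (2752*√43)*(-1/4653063) - 11161/3720*1/2965305 = -2752*√43/4653063 - 11161/11030934600 = -11161/11030934600 - 2752*√43/4653063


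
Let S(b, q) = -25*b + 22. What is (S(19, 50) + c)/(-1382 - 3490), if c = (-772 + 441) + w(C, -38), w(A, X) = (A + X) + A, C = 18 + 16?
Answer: 13/84 ≈ 0.15476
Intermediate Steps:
C = 34
w(A, X) = X + 2*A
S(b, q) = 22 - 25*b
c = -301 (c = (-772 + 441) + (-38 + 2*34) = -331 + (-38 + 68) = -331 + 30 = -301)
(S(19, 50) + c)/(-1382 - 3490) = ((22 - 25*19) - 301)/(-1382 - 3490) = ((22 - 475) - 301)/(-4872) = (-453 - 301)*(-1/4872) = -754*(-1/4872) = 13/84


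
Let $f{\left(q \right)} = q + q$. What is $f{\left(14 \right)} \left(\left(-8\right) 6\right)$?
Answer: $-1344$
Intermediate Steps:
$f{\left(q \right)} = 2 q$
$f{\left(14 \right)} \left(\left(-8\right) 6\right) = 2 \cdot 14 \left(\left(-8\right) 6\right) = 28 \left(-48\right) = -1344$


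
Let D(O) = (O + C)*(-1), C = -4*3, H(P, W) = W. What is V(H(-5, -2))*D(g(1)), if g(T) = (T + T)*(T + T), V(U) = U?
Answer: -16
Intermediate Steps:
C = -12
g(T) = 4*T**2 (g(T) = (2*T)*(2*T) = 4*T**2)
D(O) = 12 - O (D(O) = (O - 12)*(-1) = (-12 + O)*(-1) = 12 - O)
V(H(-5, -2))*D(g(1)) = -2*(12 - 4*1**2) = -2*(12 - 4) = -2*8 = -16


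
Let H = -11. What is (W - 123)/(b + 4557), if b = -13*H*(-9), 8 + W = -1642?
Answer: -591/1090 ≈ -0.54220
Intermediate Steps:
W = -1650 (W = -8 - 1642 = -1650)
b = -1287 (b = -13*(-11)*(-9) = 143*(-9) = -1287)
(W - 123)/(b + 4557) = (-1650 - 123)/(-1287 + 4557) = -1773/3270 = -1773*1/3270 = -591/1090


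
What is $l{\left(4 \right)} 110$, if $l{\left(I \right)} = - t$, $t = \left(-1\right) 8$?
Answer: $880$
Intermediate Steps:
$t = -8$
$l{\left(I \right)} = 8$ ($l{\left(I \right)} = \left(-1\right) \left(-8\right) = 8$)
$l{\left(4 \right)} 110 = 8 \cdot 110 = 880$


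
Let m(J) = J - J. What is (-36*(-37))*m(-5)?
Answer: 0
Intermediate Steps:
m(J) = 0
(-36*(-37))*m(-5) = -36*(-37)*0 = 1332*0 = 0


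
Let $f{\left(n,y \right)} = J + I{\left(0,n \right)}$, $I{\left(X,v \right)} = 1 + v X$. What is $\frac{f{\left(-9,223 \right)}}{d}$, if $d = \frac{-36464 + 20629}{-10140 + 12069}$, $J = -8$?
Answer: $\frac{13503}{15835} \approx 0.85273$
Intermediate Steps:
$I{\left(X,v \right)} = 1 + X v$
$f{\left(n,y \right)} = -7$ ($f{\left(n,y \right)} = -8 + \left(1 + 0 n\right) = -8 + \left(1 + 0\right) = -8 + 1 = -7$)
$d = - \frac{15835}{1929} \approx -8.2089$
$\frac{f{\left(-9,223 \right)}}{d} = - \frac{7}{- \frac{15835}{1929}} = \left(-7\right) \left(- \frac{1929}{15835}\right) = \frac{13503}{15835}$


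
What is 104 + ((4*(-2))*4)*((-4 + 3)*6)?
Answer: 296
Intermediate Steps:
104 + ((4*(-2))*4)*((-4 + 3)*6) = 104 + (-8*4)*(-1*6) = 104 - 32*(-6) = 104 + 192 = 296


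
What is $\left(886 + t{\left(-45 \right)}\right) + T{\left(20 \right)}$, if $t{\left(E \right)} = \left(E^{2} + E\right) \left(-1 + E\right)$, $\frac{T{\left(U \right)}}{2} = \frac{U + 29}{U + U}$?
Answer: $- \frac{1803831}{20} \approx -90192.0$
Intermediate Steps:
$T{\left(U \right)} = \frac{29 + U}{U}$ ($T{\left(U \right)} = 2 \frac{U + 29}{U + U} = 2 \frac{29 + U}{2 U} = \frac{29 + U}{U}$)
$t{\left(E \right)} = \left(-1 + E\right) \left(E + E^{2}\right)$ ($t{\left(E \right)} = \left(E + E^{2}\right) \left(-1 + E\right) = \left(-1 + E\right) \left(E + E^{2}\right)$)
$\left(886 + t{\left(-45 \right)}\right) + T{\left(20 \right)} = \left(886 + \left(\left(-45\right)^{3} - -45\right)\right) + \frac{29 + 20}{20} = \left(886 + \left(-91125 + 45\right)\right) + \frac{1}{20} \cdot 49 = \left(886 - 91080\right) + \frac{49}{20} = -90194 + \frac{49}{20} = - \frac{1803831}{20}$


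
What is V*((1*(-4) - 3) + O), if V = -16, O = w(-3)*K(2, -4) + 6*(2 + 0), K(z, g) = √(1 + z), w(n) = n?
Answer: -80 + 48*√3 ≈ 3.1384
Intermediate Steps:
O = 12 - 3*√3 (O = -3*√(1 + 2) + 6*(2 + 0) = -3*√3 + 6*2 = -3*√3 + 12 = 12 - 3*√3 ≈ 6.8038)
V*((1*(-4) - 3) + O) = -16*((1*(-4) - 3) + (12 - 3*√3)) = -16*((-4 - 3) + (12 - 3*√3)) = -16*(-7 + (12 - 3*√3)) = -16*(5 - 3*√3) = -80 + 48*√3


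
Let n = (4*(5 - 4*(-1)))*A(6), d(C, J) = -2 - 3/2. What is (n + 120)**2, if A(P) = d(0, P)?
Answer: 36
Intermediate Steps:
d(C, J) = -7/2 (d(C, J) = -2 - 3*1/2 = -2 - 3/2 = -7/2)
A(P) = -7/2
n = -126 (n = (4*(5 - 4*(-1)))*(-7/2) = (4*(5 + 4))*(-7/2) = (4*9)*(-7/2) = 36*(-7/2) = -126)
(n + 120)**2 = (-126 + 120)**2 = (-6)**2 = 36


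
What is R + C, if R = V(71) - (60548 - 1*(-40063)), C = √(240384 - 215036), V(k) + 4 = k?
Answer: -100544 + 2*√6337 ≈ -1.0038e+5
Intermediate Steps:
V(k) = -4 + k
C = 2*√6337 (C = √25348 = 2*√6337 ≈ 159.21)
R = -100544 (R = (-4 + 71) - (60548 - 1*(-40063)) = 67 - (60548 + 40063) = 67 - 1*100611 = 67 - 100611 = -100544)
R + C = -100544 + 2*√6337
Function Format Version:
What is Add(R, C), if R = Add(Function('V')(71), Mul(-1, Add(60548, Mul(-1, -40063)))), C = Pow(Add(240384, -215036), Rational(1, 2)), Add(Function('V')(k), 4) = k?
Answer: Add(-100544, Mul(2, Pow(6337, Rational(1, 2)))) ≈ -1.0038e+5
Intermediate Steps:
Function('V')(k) = Add(-4, k)
C = Mul(2, Pow(6337, Rational(1, 2))) (C = Pow(25348, Rational(1, 2)) = Mul(2, Pow(6337, Rational(1, 2))) ≈ 159.21)
R = -100544 (R = Add(Add(-4, 71), Mul(-1, Add(60548, Mul(-1, -40063)))) = Add(67, Mul(-1, Add(60548, 40063))) = Add(67, Mul(-1, 100611)) = Add(67, -100611) = -100544)
Add(R, C) = Add(-100544, Mul(2, Pow(6337, Rational(1, 2))))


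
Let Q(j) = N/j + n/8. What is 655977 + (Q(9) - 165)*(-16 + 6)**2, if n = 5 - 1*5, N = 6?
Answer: 1918631/3 ≈ 6.3954e+5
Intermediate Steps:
n = 0 (n = 5 - 5 = 0)
Q(j) = 6/j (Q(j) = 6/j + 0/8 = 6/j + 0*(1/8) = 6/j + 0 = 6/j)
655977 + (Q(9) - 165)*(-16 + 6)**2 = 655977 + (6/9 - 165)*(-16 + 6)**2 = 655977 + (6*(1/9) - 165)*(-10)**2 = 655977 + (2/3 - 165)*100 = 655977 - 493/3*100 = 655977 - 49300/3 = 1918631/3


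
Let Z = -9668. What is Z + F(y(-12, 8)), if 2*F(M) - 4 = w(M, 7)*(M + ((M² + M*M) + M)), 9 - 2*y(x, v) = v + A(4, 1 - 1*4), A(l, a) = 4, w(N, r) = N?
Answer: -77337/8 ≈ -9667.1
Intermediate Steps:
y(x, v) = 5/2 - v/2 (y(x, v) = 9/2 - (v + 4)/2 = 9/2 - (4 + v)/2 = 9/2 + (-2 - v/2) = 5/2 - v/2)
F(M) = 2 + M*(2*M + 2*M²)/2 (F(M) = 2 + (M*(M + ((M² + M*M) + M)))/2 = 2 + (M*(M + ((M² + M²) + M)))/2 = 2 + (M*(M + (2*M² + M)))/2 = 2 + (M*(M + (M + 2*M²)))/2 = 2 + (M*(2*M + 2*M²))/2 = 2 + M*(2*M + 2*M²)/2)
Z + F(y(-12, 8)) = -9668 + (2 + (5/2 - ½*8)² + (5/2 - ½*8)³) = -9668 + (2 + (5/2 - 4)² + (5/2 - 4)³) = -9668 + (2 + (-3/2)² + (-3/2)³) = -9668 + (2 + 9/4 - 27/8) = -9668 + 7/8 = -77337/8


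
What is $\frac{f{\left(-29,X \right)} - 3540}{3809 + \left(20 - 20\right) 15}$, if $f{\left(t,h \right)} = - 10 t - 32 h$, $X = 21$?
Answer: $- \frac{3922}{3809} \approx -1.0297$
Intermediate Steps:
$f{\left(t,h \right)} = - 32 h - 10 t$
$\frac{f{\left(-29,X \right)} - 3540}{3809 + \left(20 - 20\right) 15} = \frac{\left(\left(-32\right) 21 - -290\right) - 3540}{3809 + \left(20 - 20\right) 15} = \frac{\left(-672 + 290\right) - 3540}{3809 + 0 \cdot 15} = \frac{-382 - 3540}{3809 + 0} = - \frac{3922}{3809}$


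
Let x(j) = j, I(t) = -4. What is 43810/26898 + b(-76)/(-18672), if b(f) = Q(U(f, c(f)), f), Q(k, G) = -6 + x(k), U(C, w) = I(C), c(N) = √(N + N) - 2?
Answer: 68190775/41853288 ≈ 1.6293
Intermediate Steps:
c(N) = -2 + √2*√N (c(N) = √(2*N) - 2 = √2*√N - 2 = -2 + √2*√N)
U(C, w) = -4
Q(k, G) = -6 + k
b(f) = -10 (b(f) = -6 - 4 = -10)
43810/26898 + b(-76)/(-18672) = 43810/26898 - 10/(-18672) = 43810*(1/26898) - 10*(-1/18672) = 21905/13449 + 5/9336 = 68190775/41853288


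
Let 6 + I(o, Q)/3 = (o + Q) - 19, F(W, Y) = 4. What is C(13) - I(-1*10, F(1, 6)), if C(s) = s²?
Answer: 262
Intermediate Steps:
I(o, Q) = -75 + 3*Q + 3*o (I(o, Q) = -18 + 3*((o + Q) - 19) = -18 + 3*((Q + o) - 19) = -18 + 3*(-19 + Q + o) = -18 + (-57 + 3*Q + 3*o) = -75 + 3*Q + 3*o)
C(13) - I(-1*10, F(1, 6)) = 13² - (-75 + 3*4 + 3*(-1*10)) = 169 - (-75 + 12 + 3*(-10)) = 169 - (-75 + 12 - 30) = 169 - 1*(-93) = 169 + 93 = 262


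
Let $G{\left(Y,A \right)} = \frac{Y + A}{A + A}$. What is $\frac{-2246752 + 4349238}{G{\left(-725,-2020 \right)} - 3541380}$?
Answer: $- \frac{1698808688}{2861434491} \approx -0.59369$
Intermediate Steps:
$G{\left(Y,A \right)} = \frac{A + Y}{2 A}$
$\frac{-2246752 + 4349238}{G{\left(-725,-2020 \right)} - 3541380} = \frac{-2246752 + 4349238}{\frac{-2020 - 725}{2 \left(-2020\right)} - 3541380} = \frac{2102486}{\frac{1}{2} \left(- \frac{1}{2020}\right) \left(-2745\right) - 3541380} = \frac{2102486}{\frac{549}{808} - 3541380} = \frac{2102486}{- \frac{2861434491}{808}} = 2102486 \left(- \frac{808}{2861434491}\right) = - \frac{1698808688}{2861434491}$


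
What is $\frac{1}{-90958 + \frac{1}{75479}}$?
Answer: $- \frac{75479}{6865418881} \approx -1.0994 \cdot 10^{-5}$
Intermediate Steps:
$\frac{1}{-90958 + \frac{1}{75479}} = \frac{1}{- \frac{6865418881}{75479}} = - \frac{75479}{6865418881}$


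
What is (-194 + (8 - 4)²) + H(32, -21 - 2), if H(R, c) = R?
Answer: -146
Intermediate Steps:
(-194 + (8 - 4)²) + H(32, -21 - 2) = (-194 + (8 - 4)²) + 32 = (-194 + 4²) + 32 = (-194 + 16) + 32 = -178 + 32 = -146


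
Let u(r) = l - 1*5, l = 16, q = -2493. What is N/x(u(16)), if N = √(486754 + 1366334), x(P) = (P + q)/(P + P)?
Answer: -44*√115818/1241 ≈ -12.066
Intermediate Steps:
u(r) = 11 (u(r) = 16 - 1*5 = 16 - 5 = 11)
x(P) = (-2493 + P)/(2*P) (x(P) = (P - 2493)/(P + P) = (-2493 + P)/((2*P)) = (-2493 + P)*(1/(2*P)) = (-2493 + P)/(2*P))
N = 4*√115818 (N = √1853088 = 4*√115818 ≈ 1361.3)
N/x(u(16)) = (4*√115818)/(((½)*(-2493 + 11)/11)) = (4*√115818)/(((½)*(1/11)*(-2482))) = (4*√115818)/(-1241/11) = (4*√115818)*(-11/1241) = -44*√115818/1241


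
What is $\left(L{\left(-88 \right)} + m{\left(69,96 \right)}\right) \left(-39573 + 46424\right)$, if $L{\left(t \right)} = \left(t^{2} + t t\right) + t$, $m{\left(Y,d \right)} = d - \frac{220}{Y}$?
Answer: $\frac{7323746404}{69} \approx 1.0614 \cdot 10^{8}$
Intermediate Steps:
$L{\left(t \right)} = t + 2 t^{2}$ ($L{\left(t \right)} = \left(t^{2} + t^{2}\right) + t = 2 t^{2} + t = t + 2 t^{2}$)
$\left(L{\left(-88 \right)} + m{\left(69,96 \right)}\right) \left(-39573 + 46424\right) = \left(- 88 \left(1 + 2 \left(-88\right)\right) + \left(96 - \frac{220}{69}\right)\right) \left(-39573 + 46424\right) = \left(- 88 \left(1 - 176\right) + \left(96 - \frac{220}{69}\right)\right) 6851 = \left(\left(-88\right) \left(-175\right) + \left(96 - \frac{220}{69}\right)\right) 6851 = \left(15400 + \frac{6404}{69}\right) 6851 = \frac{1069004}{69} \cdot 6851 = \frac{7323746404}{69}$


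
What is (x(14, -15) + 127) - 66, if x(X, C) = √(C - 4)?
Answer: 61 + I*√19 ≈ 61.0 + 4.3589*I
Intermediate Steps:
x(X, C) = √(-4 + C)
(x(14, -15) + 127) - 66 = (√(-4 - 15) + 127) - 66 = (√(-19) + 127) - 66 = (I*√19 + 127) - 66 = (127 + I*√19) - 66 = 61 + I*√19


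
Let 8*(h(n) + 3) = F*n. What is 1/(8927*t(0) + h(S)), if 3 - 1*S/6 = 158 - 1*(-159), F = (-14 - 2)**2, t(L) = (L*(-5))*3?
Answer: -1/60291 ≈ -1.6586e-5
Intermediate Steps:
t(L) = -15*L (t(L) = -5*L*3 = -15*L)
F = 256 (F = (-16)**2 = 256)
S = -1884 (S = 18 - 6*(158 - 1*(-159)) = 18 - 6*(158 + 159) = 18 - 6*317 = 18 - 1902 = -1884)
h(n) = -3 + 32*n (h(n) = -3 + (256*n)/8 = -3 + 32*n)
1/(8927*t(0) + h(S)) = 1/(8927*(-15*0) + (-3 + 32*(-1884))) = 1/(8927*0 + (-3 - 60288)) = 1/(0 - 60291) = 1/(-60291) = -1/60291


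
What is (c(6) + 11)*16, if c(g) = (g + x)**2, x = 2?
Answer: 1200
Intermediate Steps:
c(g) = (2 + g)**2 (c(g) = (g + 2)**2 = (2 + g)**2)
(c(6) + 11)*16 = ((2 + 6)**2 + 11)*16 = (8**2 + 11)*16 = (64 + 11)*16 = 75*16 = 1200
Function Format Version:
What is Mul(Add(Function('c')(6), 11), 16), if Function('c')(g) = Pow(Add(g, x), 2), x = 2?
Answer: 1200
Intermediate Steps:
Function('c')(g) = Pow(Add(2, g), 2) (Function('c')(g) = Pow(Add(g, 2), 2) = Pow(Add(2, g), 2))
Mul(Add(Function('c')(6), 11), 16) = Mul(Add(Pow(Add(2, 6), 2), 11), 16) = Mul(Add(Pow(8, 2), 11), 16) = Mul(Add(64, 11), 16) = Mul(75, 16) = 1200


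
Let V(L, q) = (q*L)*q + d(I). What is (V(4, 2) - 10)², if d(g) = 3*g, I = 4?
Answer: 324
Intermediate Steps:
V(L, q) = 12 + L*q² (V(L, q) = (q*L)*q + 3*4 = (L*q)*q + 12 = L*q² + 12 = 12 + L*q²)
(V(4, 2) - 10)² = ((12 + 4*2²) - 10)² = ((12 + 4*4) - 10)² = ((12 + 16) - 10)² = (28 - 10)² = 18² = 324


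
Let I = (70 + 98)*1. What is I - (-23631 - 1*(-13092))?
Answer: 10707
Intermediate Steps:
I = 168 (I = 168*1 = 168)
I - (-23631 - 1*(-13092)) = 168 - (-23631 - 1*(-13092)) = 168 - (-23631 + 13092) = 168 - 1*(-10539) = 168 + 10539 = 10707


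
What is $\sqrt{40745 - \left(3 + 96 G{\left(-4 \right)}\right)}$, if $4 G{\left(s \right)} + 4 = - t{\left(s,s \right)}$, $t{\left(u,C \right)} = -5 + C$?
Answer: $\sqrt{40622} \approx 201.55$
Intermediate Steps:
$G{\left(s \right)} = \frac{1}{4} - \frac{s}{4}$ ($G{\left(s \right)} = -1 + \frac{\left(-1\right) \left(-5 + s\right)}{4} = -1 + \frac{5 - s}{4} = -1 - \left(- \frac{5}{4} + \frac{s}{4}\right) = \frac{1}{4} - \frac{s}{4}$)
$\sqrt{40745 - \left(3 + 96 G{\left(-4 \right)}\right)} = \sqrt{40745 - \left(3 + 96 \left(\frac{1}{4} - -1\right)\right)} = \sqrt{40745 - \left(3 + 96 \left(\frac{1}{4} + 1\right)\right)} = \sqrt{40745 - 123} = \sqrt{40622}$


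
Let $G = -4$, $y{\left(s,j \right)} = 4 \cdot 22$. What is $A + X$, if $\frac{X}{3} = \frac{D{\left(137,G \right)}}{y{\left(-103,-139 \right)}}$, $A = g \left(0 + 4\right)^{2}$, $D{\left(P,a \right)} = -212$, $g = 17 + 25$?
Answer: $\frac{14625}{22} \approx 664.77$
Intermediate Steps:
$y{\left(s,j \right)} = 88$
$g = 42$
$A = 672$ ($A = 42 \left(0 + 4\right)^{2} = 42 \cdot 4^{2} = 42 \cdot 16 = 672$)
$X = - \frac{159}{22}$ ($X = 3 \left(- \frac{212}{88}\right) = 3 \left(\left(-212\right) \frac{1}{88}\right) = 3 \left(- \frac{53}{22}\right) = - \frac{159}{22} \approx -7.2273$)
$A + X = 672 - \frac{159}{22} = \frac{14625}{22}$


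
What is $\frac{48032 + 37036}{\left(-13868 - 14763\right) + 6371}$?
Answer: $- \frac{7089}{1855} \approx -3.8216$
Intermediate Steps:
$\frac{48032 + 37036}{\left(-13868 - 14763\right) + 6371} = \frac{85068}{\left(-13868 - 14763\right) + 6371} = \frac{85068}{-28631 + 6371} = \frac{85068}{-22260} = 85068 \left(- \frac{1}{22260}\right) = - \frac{7089}{1855}$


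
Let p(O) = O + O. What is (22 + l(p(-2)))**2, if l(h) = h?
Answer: 324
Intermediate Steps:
p(O) = 2*O
(22 + l(p(-2)))**2 = (22 + 2*(-2))**2 = (22 - 4)**2 = 18**2 = 324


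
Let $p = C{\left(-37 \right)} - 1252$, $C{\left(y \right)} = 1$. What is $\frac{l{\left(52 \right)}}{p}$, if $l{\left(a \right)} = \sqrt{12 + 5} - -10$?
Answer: $- \frac{10}{1251} - \frac{\sqrt{17}}{1251} \approx -0.011289$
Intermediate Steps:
$p = -1251$ ($p = 1 - 1252 = -1251$)
$l{\left(a \right)} = 10 + \sqrt{17}$ ($l{\left(a \right)} = \sqrt{17} + 10 = 10 + \sqrt{17}$)
$\frac{l{\left(52 \right)}}{p} = \frac{10 + \sqrt{17}}{-1251} = \left(10 + \sqrt{17}\right) \left(- \frac{1}{1251}\right) = - \frac{10}{1251} - \frac{\sqrt{17}}{1251}$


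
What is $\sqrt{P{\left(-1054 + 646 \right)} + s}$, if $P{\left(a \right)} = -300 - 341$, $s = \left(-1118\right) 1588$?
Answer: $5 i \sqrt{71041} \approx 1332.7 i$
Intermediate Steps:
$s = -1775384$
$P{\left(a \right)} = -641$ ($P{\left(a \right)} = -300 - 341 = -641$)
$\sqrt{P{\left(-1054 + 646 \right)} + s} = \sqrt{-641 - 1775384} = \sqrt{-1776025} = 5 i \sqrt{71041}$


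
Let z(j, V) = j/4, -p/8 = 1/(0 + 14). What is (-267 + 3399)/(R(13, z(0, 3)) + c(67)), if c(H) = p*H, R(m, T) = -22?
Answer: -10962/211 ≈ -51.953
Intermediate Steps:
p = -4/7 (p = -8/(0 + 14) = -8/14 = -8*1/14 = -4/7 ≈ -0.57143)
z(j, V) = j/4 (z(j, V) = j*(¼) = j/4)
c(H) = -4*H/7
(-267 + 3399)/(R(13, z(0, 3)) + c(67)) = (-267 + 3399)/(-22 - 4/7*67) = 3132/(-22 - 268/7) = 3132/(-422/7) = 3132*(-7/422) = -10962/211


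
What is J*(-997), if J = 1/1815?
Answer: -997/1815 ≈ -0.54931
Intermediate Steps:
J = 1/1815 ≈ 0.00055096
J*(-997) = (1/1815)*(-997) = -997/1815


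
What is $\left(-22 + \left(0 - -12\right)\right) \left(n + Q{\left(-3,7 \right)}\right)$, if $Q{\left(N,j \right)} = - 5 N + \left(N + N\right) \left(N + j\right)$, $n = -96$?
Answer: $1050$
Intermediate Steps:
$Q{\left(N,j \right)} = - 5 N + 2 N \left(N + j\right)$
$\left(-22 + \left(0 - -12\right)\right) \left(n + Q{\left(-3,7 \right)}\right) = \left(-22 + \left(0 - -12\right)\right) \left(-96 - 3 \left(-5 + 2 \left(-3\right) + 2 \cdot 7\right)\right) = \left(-22 + \left(0 + 12\right)\right) \left(-96 - 3 \left(-5 - 6 + 14\right)\right) = \left(-22 + 12\right) \left(-96 - 9\right) = - 10 \left(-96 - 9\right) = \left(-10\right) \left(-105\right) = 1050$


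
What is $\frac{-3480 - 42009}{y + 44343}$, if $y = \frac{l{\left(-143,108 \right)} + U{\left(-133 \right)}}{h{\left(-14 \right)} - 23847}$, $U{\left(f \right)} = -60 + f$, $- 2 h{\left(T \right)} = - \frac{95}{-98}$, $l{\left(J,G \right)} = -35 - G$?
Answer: $- \frac{70873484441}{69087997519} \approx -1.0258$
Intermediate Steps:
$h{\left(T \right)} = - \frac{95}{196}$ ($h{\left(T \right)} = - \frac{\left(-95\right) \frac{1}{-98}}{2} = - \frac{\left(-95\right) \left(- \frac{1}{98}\right)}{2} = \left(- \frac{1}{2}\right) \frac{95}{98} = - \frac{95}{196}$)
$y = \frac{65856}{4674107}$ ($y = \frac{\left(-35 - 108\right) - 193}{- \frac{95}{196} - 23847} = \frac{\left(-35 - 108\right) - 193}{- \frac{4674107}{196}} = \left(-143 - 193\right) \left(- \frac{196}{4674107}\right) = \left(-336\right) \left(- \frac{196}{4674107}\right) = \frac{65856}{4674107} \approx 0.01409$)
$\frac{-3480 - 42009}{y + 44343} = \frac{-3480 - 42009}{\frac{65856}{4674107} + 44343} = - \frac{45489}{\frac{207263992557}{4674107}} = \left(-45489\right) \frac{4674107}{207263992557} = - \frac{70873484441}{69087997519}$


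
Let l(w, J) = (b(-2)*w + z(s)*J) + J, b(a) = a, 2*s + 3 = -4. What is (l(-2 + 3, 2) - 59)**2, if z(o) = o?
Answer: 4356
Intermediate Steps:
s = -7/2 (s = -3/2 + (1/2)*(-4) = -3/2 - 2 = -7/2 ≈ -3.5000)
l(w, J) = -2*w - 5*J/2 (l(w, J) = (-2*w - 7*J/2) + J = -2*w - 5*J/2)
(l(-2 + 3, 2) - 59)**2 = ((-2*(-2 + 3) - 5/2*2) - 59)**2 = ((-2*1 - 5) - 59)**2 = ((-2 - 5) - 59)**2 = (-7 - 59)**2 = (-66)**2 = 4356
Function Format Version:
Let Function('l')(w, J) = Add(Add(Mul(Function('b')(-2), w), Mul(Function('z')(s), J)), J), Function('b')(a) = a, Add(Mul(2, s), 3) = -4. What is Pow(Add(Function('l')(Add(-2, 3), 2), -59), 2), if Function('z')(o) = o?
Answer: 4356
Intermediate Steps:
s = Rational(-7, 2) (s = Add(Rational(-3, 2), Mul(Rational(1, 2), -4)) = Add(Rational(-3, 2), -2) = Rational(-7, 2) ≈ -3.5000)
Function('l')(w, J) = Add(Mul(-2, w), Mul(Rational(-5, 2), J)) (Function('l')(w, J) = Add(Add(Mul(-2, w), Mul(Rational(-7, 2), J)), J) = Add(Mul(-2, w), Mul(Rational(-5, 2), J)))
Pow(Add(Function('l')(Add(-2, 3), 2), -59), 2) = Pow(Add(Add(Mul(-2, Add(-2, 3)), Mul(Rational(-5, 2), 2)), -59), 2) = Pow(Add(Add(Mul(-2, 1), -5), -59), 2) = Pow(Add(Add(-2, -5), -59), 2) = Pow(Add(-7, -59), 2) = Pow(-66, 2) = 4356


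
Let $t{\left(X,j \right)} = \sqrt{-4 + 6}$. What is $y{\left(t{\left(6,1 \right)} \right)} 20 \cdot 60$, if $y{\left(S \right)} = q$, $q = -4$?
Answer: $-4800$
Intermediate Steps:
$t{\left(X,j \right)} = \sqrt{2}$
$y{\left(S \right)} = -4$
$y{\left(t{\left(6,1 \right)} \right)} 20 \cdot 60 = \left(-4\right) 20 \cdot 60 = \left(-80\right) 60 = -4800$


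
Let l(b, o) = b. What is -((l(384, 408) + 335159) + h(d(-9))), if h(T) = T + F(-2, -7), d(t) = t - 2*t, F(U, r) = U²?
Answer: -335556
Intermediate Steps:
d(t) = -t
h(T) = 4 + T (h(T) = T + (-2)² = T + 4 = 4 + T)
-((l(384, 408) + 335159) + h(d(-9))) = -((384 + 335159) + (4 - 1*(-9))) = -(335543 + (4 + 9)) = -(335543 + 13) = -1*335556 = -335556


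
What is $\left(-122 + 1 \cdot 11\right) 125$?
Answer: $-13875$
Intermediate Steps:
$\left(-122 + 1 \cdot 11\right) 125 = \left(-122 + 11\right) 125 = \left(-111\right) 125 = -13875$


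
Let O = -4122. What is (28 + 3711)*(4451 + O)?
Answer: 1230131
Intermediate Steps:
(28 + 3711)*(4451 + O) = (28 + 3711)*(4451 - 4122) = 3739*329 = 1230131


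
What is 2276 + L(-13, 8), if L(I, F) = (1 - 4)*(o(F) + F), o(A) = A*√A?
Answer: 2252 - 48*√2 ≈ 2184.1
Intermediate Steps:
o(A) = A^(3/2)
L(I, F) = -3*F - 3*F^(3/2) (L(I, F) = (1 - 4)*(F^(3/2) + F) = -3*(F + F^(3/2)) = -3*F - 3*F^(3/2))
2276 + L(-13, 8) = 2276 + (-3*8 - 48*√2) = 2276 + (-24 - 48*√2) = 2252 - 48*√2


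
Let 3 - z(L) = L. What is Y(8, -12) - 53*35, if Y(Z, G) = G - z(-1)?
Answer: -1871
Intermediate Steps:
z(L) = 3 - L
Y(Z, G) = -4 + G (Y(Z, G) = G - (3 - 1*(-1)) = G - (3 + 1) = G - 1*4 = G - 4 = -4 + G)
Y(8, -12) - 53*35 = (-4 - 12) - 53*35 = -16 - 1855 = -1871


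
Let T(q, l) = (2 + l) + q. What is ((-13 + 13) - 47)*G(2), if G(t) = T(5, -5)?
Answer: -94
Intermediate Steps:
T(q, l) = 2 + l + q
G(t) = 2 (G(t) = 2 - 5 + 5 = 2)
((-13 + 13) - 47)*G(2) = ((-13 + 13) - 47)*2 = (0 - 47)*2 = -47*2 = -94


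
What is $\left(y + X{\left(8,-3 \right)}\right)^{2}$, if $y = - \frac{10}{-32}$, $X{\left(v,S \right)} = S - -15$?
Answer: $\frac{38809}{256} \approx 151.6$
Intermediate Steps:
$X{\left(v,S \right)} = 15 + S$ ($X{\left(v,S \right)} = S + 15 = 15 + S$)
$y = \frac{5}{16}$ ($y = \left(-10\right) \left(- \frac{1}{32}\right) = \frac{5}{16} \approx 0.3125$)
$\left(y + X{\left(8,-3 \right)}\right)^{2} = \left(\frac{5}{16} + \left(15 - 3\right)\right)^{2} = \left(\frac{5}{16} + 12\right)^{2} = \left(\frac{197}{16}\right)^{2} = \frac{38809}{256}$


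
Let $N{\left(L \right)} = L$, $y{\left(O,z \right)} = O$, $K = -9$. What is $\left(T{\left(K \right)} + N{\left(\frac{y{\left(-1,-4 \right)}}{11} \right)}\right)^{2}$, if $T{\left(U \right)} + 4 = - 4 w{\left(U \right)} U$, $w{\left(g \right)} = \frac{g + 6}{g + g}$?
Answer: $\frac{441}{121} \approx 3.6446$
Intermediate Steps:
$w{\left(g \right)} = \frac{6 + g}{2 g}$
$T{\left(U \right)} = -16 - 2 U$ ($T{\left(U \right)} = -4 + - 4 \frac{6 + U}{2 U} U = -4 + - \frac{2 \left(6 + U\right)}{U} U = -4 - \left(12 + 2 U\right) = -16 - 2 U$)
$\left(T{\left(K \right)} + N{\left(\frac{y{\left(-1,-4 \right)}}{11} \right)}\right)^{2} = \left(\left(-16 - -18\right) - \frac{1}{11}\right)^{2} = \left(\left(-16 + 18\right) - \frac{1}{11}\right)^{2} = \left(2 - \frac{1}{11}\right)^{2} = \left(\frac{21}{11}\right)^{2} = \frac{441}{121}$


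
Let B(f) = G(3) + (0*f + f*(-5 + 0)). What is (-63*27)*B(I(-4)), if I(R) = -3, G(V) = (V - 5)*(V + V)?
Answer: -5103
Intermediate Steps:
G(V) = 2*V*(-5 + V) (G(V) = (-5 + V)*(2*V) = 2*V*(-5 + V))
B(f) = -12 - 5*f (B(f) = 2*3*(-5 + 3) + (0*f + f*(-5 + 0)) = 2*3*(-2) + (0 + f*(-5)) = -12 + (0 - 5*f) = -12 - 5*f)
(-63*27)*B(I(-4)) = (-63*27)*(-12 - 5*(-3)) = -1701*(-12 + 15) = -1701*3 = -5103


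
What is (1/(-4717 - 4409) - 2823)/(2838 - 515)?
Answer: -25762699/21199698 ≈ -1.2152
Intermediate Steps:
(1/(-4717 - 4409) - 2823)/(2838 - 515) = (1/(-9126) - 2823)/2323 = (-1/9126 - 2823)*(1/2323) = -25762699/9126*1/2323 = -25762699/21199698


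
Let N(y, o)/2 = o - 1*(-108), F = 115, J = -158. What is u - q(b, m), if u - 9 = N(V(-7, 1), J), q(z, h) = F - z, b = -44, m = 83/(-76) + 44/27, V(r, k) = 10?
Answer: -250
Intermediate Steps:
m = 1103/2052 (m = 83*(-1/76) + 44*(1/27) = -83/76 + 44/27 = 1103/2052 ≈ 0.53752)
q(z, h) = 115 - z
N(y, o) = 216 + 2*o (N(y, o) = 2*(o - 1*(-108)) = 2*(o + 108) = 2*(108 + o) = 216 + 2*o)
u = -91 (u = 9 + (216 + 2*(-158)) = 9 + (216 - 316) = 9 - 100 = -91)
u - q(b, m) = -91 - (115 - 1*(-44)) = -91 - (115 + 44) = -91 - 1*159 = -91 - 159 = -250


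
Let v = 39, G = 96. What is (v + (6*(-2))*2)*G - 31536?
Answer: -30096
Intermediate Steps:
(v + (6*(-2))*2)*G - 31536 = (39 + (6*(-2))*2)*96 - 31536 = (39 - 12*2)*96 - 31536 = (39 - 24)*96 - 31536 = 15*96 - 31536 = 1440 - 31536 = -30096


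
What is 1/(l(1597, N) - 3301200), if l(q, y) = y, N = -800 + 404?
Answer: -1/3301596 ≈ -3.0288e-7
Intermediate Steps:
N = -396
1/(l(1597, N) - 3301200) = 1/(-396 - 3301200) = 1/(-3301596) = -1/3301596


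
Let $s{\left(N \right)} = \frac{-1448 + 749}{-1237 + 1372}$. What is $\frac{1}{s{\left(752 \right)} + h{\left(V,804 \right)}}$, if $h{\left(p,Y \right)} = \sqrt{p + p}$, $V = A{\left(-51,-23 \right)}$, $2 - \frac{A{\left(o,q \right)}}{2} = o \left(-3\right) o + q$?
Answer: $\frac{10485}{63352511} + \frac{8100 \sqrt{1957}}{63352511} \approx 0.0058216$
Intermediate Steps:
$s{\left(N \right)} = - \frac{233}{45}$ ($s{\left(N \right)} = - \frac{699}{135} = \left(-699\right) \frac{1}{135} = - \frac{233}{45}$)
$A{\left(o,q \right)} = 4 - 2 q + 6 o^{2}$ ($A{\left(o,q \right)} = 4 - 2 \left(o \left(-3\right) o + q\right) = 4 - 2 \left(- 3 o o + q\right) = 4 - 2 \left(- 3 o^{2} + q\right) = 4 - 2 \left(q - 3 o^{2}\right) = 4 + \left(- 2 q + 6 o^{2}\right) = 4 - 2 q + 6 o^{2}$)
$V = 15656$ ($V = 4 - -46 + 6 \left(-51\right)^{2} = 4 + 46 + 6 \cdot 2601 = 4 + 46 + 15606 = 15656$)
$h{\left(p,Y \right)} = \sqrt{2} \sqrt{p}$ ($h{\left(p,Y \right)} = \sqrt{2 p} = \sqrt{2} \sqrt{p}$)
$\frac{1}{s{\left(752 \right)} + h{\left(V,804 \right)}} = \frac{1}{- \frac{233}{45} + \sqrt{2} \sqrt{15656}} = \frac{1}{- \frac{233}{45} + \sqrt{2} \cdot 2 \sqrt{3914}} = \frac{1}{- \frac{233}{45} + 4 \sqrt{1957}}$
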